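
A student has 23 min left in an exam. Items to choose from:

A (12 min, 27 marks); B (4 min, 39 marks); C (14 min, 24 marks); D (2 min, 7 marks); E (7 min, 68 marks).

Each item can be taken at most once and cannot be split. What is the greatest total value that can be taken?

Check high-value combinations within 23 min:
- A+B+E: time 12+4+7=23, value 27+39+68=134
- B+D+E: time 4+2+7=13, value 39+7+68=114
- B+E: time 4+7=11, value 39+68=107
Best: 134 marks.

134 marks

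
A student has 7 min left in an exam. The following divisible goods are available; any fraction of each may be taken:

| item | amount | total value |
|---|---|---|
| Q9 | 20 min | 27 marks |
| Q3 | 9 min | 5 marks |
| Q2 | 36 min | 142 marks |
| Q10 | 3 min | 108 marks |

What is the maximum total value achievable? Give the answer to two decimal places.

Take in order of value per unit:
- Q10 (108/3 per unit): all 3 → value 108, running total 108.00
- Q2 (142/36 per unit): 4 of 36 → value 4×142/36 = 15.7778, running total 123.78
Total 123.78.

123.78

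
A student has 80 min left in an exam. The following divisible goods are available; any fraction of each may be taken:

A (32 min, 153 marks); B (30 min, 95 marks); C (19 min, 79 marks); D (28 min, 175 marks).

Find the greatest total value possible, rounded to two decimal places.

410.17

Take in order of value per unit:
- D (175/28 per unit): all 28 → value 175, running total 175.00
- A (153/32 per unit): all 32 → value 153, running total 328.00
- C (79/19 per unit): all 19 → value 79, running total 407.00
- B (95/30 per unit): 1 of 30 → value 1×95/30 = 3.1667, running total 410.17
Total 410.17.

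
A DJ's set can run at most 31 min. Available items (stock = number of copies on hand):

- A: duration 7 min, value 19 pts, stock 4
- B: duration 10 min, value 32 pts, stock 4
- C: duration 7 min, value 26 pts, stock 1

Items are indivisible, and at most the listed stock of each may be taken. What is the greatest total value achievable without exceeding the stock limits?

Best selections within duration 31 and stock limits:
- 3×B: duration 30, value 96
- 2×A + 1×B + 1×C: duration 31, value 96
- 2×B + 1×C: duration 27, value 90
- 3×A + 1×B: duration 31, value 89
Best: 96 pts.

96 pts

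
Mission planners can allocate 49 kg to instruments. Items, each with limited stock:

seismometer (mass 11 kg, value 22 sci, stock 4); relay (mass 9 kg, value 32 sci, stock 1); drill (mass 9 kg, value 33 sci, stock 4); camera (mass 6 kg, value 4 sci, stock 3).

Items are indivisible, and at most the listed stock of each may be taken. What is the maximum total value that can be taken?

164 sci

Best selections within mass 49 and stock limits:
- 1×relay + 4×drill: mass 45, value 164
- 1×seismometer + 4×drill: mass 47, value 154
Best: 164 sci.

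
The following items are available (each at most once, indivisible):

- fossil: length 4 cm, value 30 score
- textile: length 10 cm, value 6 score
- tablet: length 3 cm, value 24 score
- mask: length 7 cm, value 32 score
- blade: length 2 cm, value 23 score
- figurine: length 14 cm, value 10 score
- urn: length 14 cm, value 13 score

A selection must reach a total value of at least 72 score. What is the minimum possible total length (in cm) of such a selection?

Subsets with value ≥ 72, sorted by total length:
- fossil+tablet+blade: length 9, value 77
- tablet+mask+blade: length 12, value 79
Minimum length: 9 cm.

9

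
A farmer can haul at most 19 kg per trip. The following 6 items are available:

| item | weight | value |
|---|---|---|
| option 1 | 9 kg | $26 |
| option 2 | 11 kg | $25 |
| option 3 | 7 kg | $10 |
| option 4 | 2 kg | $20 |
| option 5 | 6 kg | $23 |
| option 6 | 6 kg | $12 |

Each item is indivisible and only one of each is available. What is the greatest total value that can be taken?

$69

Check high-value combinations within 19 kg:
- option 1+option 4+option 5: weight 9+2+6=17, value 26+20+23=69
- option 2+option 4+option 5: weight 11+2+6=19, value 25+20+23=68
- option 1+option 4+option 6: weight 9+2+6=17, value 26+20+12=58
Best: $69.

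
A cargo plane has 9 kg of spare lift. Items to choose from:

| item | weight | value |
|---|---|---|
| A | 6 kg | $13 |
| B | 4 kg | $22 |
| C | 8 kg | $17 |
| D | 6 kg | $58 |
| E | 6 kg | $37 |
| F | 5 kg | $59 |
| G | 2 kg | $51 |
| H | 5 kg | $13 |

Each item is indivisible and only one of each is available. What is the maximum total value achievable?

Check high-value combinations within 9 kg:
- F+G: weight 5+2=7, value 59+51=110
- D+G: weight 6+2=8, value 58+51=109
- E+G: weight 6+2=8, value 37+51=88
- B+F: weight 4+5=9, value 22+59=81
Best: $110.

$110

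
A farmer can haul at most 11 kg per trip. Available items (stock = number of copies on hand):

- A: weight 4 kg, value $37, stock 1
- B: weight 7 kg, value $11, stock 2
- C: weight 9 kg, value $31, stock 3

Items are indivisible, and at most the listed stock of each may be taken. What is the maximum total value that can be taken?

$48

Top feasible selections:
- 1×A + 1×B: weight 11, value 48
- 1×A: weight 4, value 37
- 1×C: weight 9, value 31
- 1×B: weight 7, value 11
Best: $48.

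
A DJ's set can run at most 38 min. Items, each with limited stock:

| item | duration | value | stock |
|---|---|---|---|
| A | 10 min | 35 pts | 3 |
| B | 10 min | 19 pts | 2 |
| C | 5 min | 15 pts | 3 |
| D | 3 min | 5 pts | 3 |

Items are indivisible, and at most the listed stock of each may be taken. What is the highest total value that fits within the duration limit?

125 pts

Top feasible selections:
- 3×A + 1×C + 1×D: duration 38, value 125
- 3×A + 1×C: duration 35, value 120
- 2×A + 3×C + 1×D: duration 38, value 120
- 2×A + 3×C: duration 35, value 115
Best: 125 pts.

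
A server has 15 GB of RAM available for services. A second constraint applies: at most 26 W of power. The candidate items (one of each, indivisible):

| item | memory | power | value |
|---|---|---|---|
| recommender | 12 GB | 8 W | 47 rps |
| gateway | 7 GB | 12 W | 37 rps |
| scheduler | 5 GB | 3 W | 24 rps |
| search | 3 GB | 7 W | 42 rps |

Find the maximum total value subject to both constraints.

Feasible sets respecting both limits:
- gateway+scheduler+search: memory 15, power 22, value 103
- recommender+search: memory 15, power 15, value 89
- gateway+search: memory 10, power 19, value 79
Best: 103 rps.

103 rps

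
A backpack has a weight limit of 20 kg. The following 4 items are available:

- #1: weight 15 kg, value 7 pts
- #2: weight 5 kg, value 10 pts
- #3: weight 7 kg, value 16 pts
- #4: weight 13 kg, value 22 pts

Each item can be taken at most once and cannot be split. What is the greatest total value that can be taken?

38 pts

Check high-value combinations within 20 kg:
- #3+#4: weight 7+13=20, value 16+22=38
- #2+#4: weight 5+13=18, value 10+22=32
- #2+#3: weight 5+7=12, value 10+16=26
- #4: weight 13, value 22
- #1+#2: weight 15+5=20, value 7+10=17
Best: 38 pts.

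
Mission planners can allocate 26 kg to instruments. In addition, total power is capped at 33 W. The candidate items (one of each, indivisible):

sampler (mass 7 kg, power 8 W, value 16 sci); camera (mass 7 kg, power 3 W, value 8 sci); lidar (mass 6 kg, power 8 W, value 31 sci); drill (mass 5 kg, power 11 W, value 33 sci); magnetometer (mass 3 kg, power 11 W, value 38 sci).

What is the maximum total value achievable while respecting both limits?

Feasible sets respecting both limits:
- camera+lidar+drill+magnetometer: mass 21, power 33, value 110
- lidar+drill+magnetometer: mass 14, power 30, value 102
- sampler+camera+drill+magnetometer: mass 22, power 33, value 95
- sampler+camera+lidar+magnetometer: mass 23, power 30, value 93
Best: 110 sci.

110 sci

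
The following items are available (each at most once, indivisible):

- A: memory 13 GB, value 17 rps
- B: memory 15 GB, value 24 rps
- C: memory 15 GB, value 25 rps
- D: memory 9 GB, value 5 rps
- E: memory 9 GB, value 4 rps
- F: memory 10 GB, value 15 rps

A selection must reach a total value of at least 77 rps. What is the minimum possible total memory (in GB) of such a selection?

Subsets with value ≥ 77, sorted by total memory:
- A+B+C+F: memory 53, value 81
- A+B+C+D+F: memory 62, value 86
- A+B+C+E+F: memory 62, value 85
Minimum memory: 53 GB.

53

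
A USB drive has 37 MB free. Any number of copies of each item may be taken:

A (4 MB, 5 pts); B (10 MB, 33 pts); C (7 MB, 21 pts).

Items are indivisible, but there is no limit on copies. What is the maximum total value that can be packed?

120 pts

Best value-per-unit is B at 33/10; filling with it alone gives 3×33 = 99.
Optimal mix: 3×B + 1×C → size 37, value 120.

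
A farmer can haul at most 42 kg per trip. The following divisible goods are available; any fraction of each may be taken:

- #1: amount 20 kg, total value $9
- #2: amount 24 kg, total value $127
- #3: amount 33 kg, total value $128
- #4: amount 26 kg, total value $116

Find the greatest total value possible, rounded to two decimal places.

207.31

Take in order of value per unit:
- #2 (127/24 per unit): all 24 → value 127, running total 127.00
- #4 (116/26 per unit): 18 of 26 → value 18×116/26 = 80.3077, running total 207.31
Total 207.31.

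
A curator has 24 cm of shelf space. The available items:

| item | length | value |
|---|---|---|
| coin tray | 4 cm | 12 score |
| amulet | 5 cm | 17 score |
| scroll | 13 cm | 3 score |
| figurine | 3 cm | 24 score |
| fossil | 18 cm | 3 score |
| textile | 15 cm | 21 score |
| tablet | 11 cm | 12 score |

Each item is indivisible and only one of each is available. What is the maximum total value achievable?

65 score

Check high-value combinations within 24 cm:
- coin tray+amulet+figurine+tablet: length 4+5+3+11=23, value 12+17+24+12=65
- amulet+figurine+textile: length 5+3+15=23, value 17+24+21=62
- coin tray+figurine+textile: length 4+3+15=22, value 12+24+21=57
- coin tray+amulet+figurine: length 4+5+3=12, value 12+17+24=53
- amulet+figurine+tablet: length 5+3+11=19, value 17+24+12=53
Best: 65 score.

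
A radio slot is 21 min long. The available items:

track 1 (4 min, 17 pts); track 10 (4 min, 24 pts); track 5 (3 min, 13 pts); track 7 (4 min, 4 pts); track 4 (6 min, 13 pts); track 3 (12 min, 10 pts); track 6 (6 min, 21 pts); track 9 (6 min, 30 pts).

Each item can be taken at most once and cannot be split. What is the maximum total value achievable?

92 pts

Check high-value combinations within 21 min:
- track 1+track 10+track 6+track 9: duration 4+4+6+6=20, value 17+24+21+30=92
- track 10+track 5+track 6+track 9: duration 4+3+6+6=19, value 24+13+21+30=88
- track 1+track 10+track 5+track 7+track 9: duration 4+4+3+4+6=21, value 17+24+13+4+30=88
- track 1+track 10+track 5+track 9: duration 4+4+3+6=17, value 17+24+13+30=84
Best: 92 pts.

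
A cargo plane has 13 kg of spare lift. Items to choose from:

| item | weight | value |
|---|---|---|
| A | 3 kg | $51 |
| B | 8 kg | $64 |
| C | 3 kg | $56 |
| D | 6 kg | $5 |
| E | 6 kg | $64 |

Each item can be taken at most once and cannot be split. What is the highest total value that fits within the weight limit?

Check high-value combinations within 13 kg:
- A+C+E: weight 3+3+6=12, value 51+56+64=171
- C+E: weight 3+6=9, value 56+64=120
- B+C: weight 8+3=11, value 64+56=120
- A+E: weight 3+6=9, value 51+64=115
- A+B: weight 3+8=11, value 51+64=115
Best: $171.

$171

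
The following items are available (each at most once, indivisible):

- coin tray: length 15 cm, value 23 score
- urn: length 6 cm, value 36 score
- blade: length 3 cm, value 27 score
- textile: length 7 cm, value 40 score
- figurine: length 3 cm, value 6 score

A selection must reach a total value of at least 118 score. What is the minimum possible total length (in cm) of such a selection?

Subsets with value ≥ 118, sorted by total length:
- coin tray+urn+blade+textile: length 31, value 126
- coin tray+urn+blade+textile+figurine: length 34, value 132
Minimum length: 31 cm.

31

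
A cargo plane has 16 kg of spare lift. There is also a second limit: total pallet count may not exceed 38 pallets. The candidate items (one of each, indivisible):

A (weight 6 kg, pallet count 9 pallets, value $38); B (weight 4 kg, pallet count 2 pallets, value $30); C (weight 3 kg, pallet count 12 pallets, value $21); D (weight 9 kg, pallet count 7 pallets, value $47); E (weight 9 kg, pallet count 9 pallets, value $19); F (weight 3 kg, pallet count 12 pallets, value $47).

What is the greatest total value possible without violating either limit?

$136

Feasible sets respecting both limits:
- A+B+C+F: weight 16, pallet count 35, value 136
- B+D+F: weight 16, pallet count 21, value 124
- A+B+F: weight 13, pallet count 23, value 115
Best: $136.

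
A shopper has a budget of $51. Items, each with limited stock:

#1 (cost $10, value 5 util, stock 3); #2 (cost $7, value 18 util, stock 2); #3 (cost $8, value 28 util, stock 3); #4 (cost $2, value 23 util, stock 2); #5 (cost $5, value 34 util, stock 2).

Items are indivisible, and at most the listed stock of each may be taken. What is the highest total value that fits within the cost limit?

216 util

Best selections within cost 51 and stock limits:
- 1×#2 + 3×#3 + 2×#4 + 2×#5: cost 45, value 216
- 2×#2 + 3×#3 + 1×#4 + 2×#5: cost 50, value 211
- 2×#2 + 2×#3 + 2×#4 + 2×#5: cost 44, value 206
Best: 216 util.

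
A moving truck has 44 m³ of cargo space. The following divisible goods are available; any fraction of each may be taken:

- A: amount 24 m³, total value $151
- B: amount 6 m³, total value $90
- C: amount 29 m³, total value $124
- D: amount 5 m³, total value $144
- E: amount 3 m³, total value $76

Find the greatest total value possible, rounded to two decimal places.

Take in order of value per unit:
- D (144/5 per unit): all 5 → value 144, running total 144.00
- E (76/3 per unit): all 3 → value 76, running total 220.00
- B (90/6 per unit): all 6 → value 90, running total 310.00
- A (151/24 per unit): all 24 → value 151, running total 461.00
- C (124/29 per unit): 6 of 29 → value 6×124/29 = 25.6552, running total 486.66
Total 486.66.

486.66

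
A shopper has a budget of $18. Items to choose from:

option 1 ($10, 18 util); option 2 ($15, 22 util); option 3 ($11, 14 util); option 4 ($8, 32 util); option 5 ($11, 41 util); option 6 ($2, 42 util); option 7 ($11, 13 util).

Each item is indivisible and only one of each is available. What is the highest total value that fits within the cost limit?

83 util

This is a 0/1 knapsack; check combinations near the capacity.
- option 5+option 6: cost 11+2=13, value 41+42=83
- option 4+option 6: cost 8+2=10, value 32+42=74
- option 2+option 6: cost 15+2=17, value 22+42=64
- option 1+option 6: cost 10+2=12, value 18+42=60
Best: 83 util.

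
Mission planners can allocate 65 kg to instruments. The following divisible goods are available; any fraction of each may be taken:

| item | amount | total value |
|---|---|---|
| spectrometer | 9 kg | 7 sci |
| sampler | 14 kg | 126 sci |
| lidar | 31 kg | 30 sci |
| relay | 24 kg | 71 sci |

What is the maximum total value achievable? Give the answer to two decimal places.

223.13

Take in order of value per unit:
- sampler (126/14 per unit): all 14 → value 126, running total 126.00
- relay (71/24 per unit): all 24 → value 71, running total 197.00
- lidar (30/31 per unit): 27 of 31 → value 27×30/31 = 26.1290, running total 223.13
Total 223.13.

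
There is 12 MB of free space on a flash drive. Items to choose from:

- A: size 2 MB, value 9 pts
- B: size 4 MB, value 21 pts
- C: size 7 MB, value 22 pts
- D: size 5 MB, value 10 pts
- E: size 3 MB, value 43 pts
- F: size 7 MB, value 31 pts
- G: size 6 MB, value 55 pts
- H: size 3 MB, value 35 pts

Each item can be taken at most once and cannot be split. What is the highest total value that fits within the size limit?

Check high-value combinations within 12 MB:
- E+G+H: size 3+6+3=12, value 43+55+35=133
- A+B+E+H: size 2+4+3+3=12, value 9+21+43+35=108
- A+E+G: size 2+3+6=11, value 9+43+55=107
- B+E+H: size 4+3+3=10, value 21+43+35=99
Best: 133 pts.

133 pts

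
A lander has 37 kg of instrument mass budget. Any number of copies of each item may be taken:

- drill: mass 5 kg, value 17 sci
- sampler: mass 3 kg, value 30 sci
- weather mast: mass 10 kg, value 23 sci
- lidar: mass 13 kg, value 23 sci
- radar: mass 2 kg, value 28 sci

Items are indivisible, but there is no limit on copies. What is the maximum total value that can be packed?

Best value-per-unit is radar at 28/2; filling with it alone gives 18×28 = 504.
Optimal mix: 1×sampler + 17×radar → mass 37, value 506.

506 sci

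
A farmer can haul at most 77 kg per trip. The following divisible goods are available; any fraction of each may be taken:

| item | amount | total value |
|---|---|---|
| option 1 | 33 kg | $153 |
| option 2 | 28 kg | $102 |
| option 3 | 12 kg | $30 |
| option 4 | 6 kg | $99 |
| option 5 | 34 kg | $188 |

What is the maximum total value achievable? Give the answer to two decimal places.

454.57

Take in order of value per unit:
- option 4 (99/6 per unit): all 6 → value 99, running total 99.00
- option 5 (188/34 per unit): all 34 → value 188, running total 287.00
- option 1 (153/33 per unit): all 33 → value 153, running total 440.00
- option 2 (102/28 per unit): 4 of 28 → value 4×102/28 = 14.5714, running total 454.57
Total 454.57.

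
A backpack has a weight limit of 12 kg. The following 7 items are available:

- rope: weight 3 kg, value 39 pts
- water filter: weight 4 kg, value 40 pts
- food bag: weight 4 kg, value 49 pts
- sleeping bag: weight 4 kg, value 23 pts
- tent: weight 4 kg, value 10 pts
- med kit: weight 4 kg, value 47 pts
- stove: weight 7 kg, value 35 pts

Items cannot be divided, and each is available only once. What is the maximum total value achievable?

Check high-value combinations within 12 kg:
- water filter+food bag+med kit: weight 4+4+4=12, value 40+49+47=136
- rope+food bag+med kit: weight 3+4+4=11, value 39+49+47=135
- rope+water filter+food bag: weight 3+4+4=11, value 39+40+49=128
- rope+water filter+med kit: weight 3+4+4=11, value 39+40+47=126
Best: 136 pts.

136 pts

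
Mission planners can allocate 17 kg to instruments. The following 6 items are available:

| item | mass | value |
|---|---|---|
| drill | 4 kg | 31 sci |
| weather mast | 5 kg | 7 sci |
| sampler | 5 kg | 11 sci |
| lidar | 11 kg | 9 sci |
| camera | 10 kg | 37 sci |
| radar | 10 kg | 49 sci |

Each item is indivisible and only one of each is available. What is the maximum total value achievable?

80 sci

Check high-value combinations within 17 kg:
- drill+radar: mass 4+10=14, value 31+49=80
- drill+camera: mass 4+10=14, value 31+37=68
- sampler+radar: mass 5+10=15, value 11+49=60
- weather mast+radar: mass 5+10=15, value 7+49=56
- radar: mass 10, value 49
Best: 80 sci.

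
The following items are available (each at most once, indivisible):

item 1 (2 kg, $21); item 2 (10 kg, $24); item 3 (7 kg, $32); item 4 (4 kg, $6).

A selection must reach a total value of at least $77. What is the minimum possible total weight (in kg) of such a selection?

Subsets with value ≥ 77, sorted by total weight:
- item 1+item 2+item 3: weight 19, value 77
- item 1+item 2+item 3+item 4: weight 23, value 83
Minimum weight: 19 kg.

19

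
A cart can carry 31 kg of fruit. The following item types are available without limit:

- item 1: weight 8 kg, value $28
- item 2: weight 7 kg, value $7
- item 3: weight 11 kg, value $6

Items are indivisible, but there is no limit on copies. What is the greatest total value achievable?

Best value-per-unit is item 1 at 28/8; filling with it alone gives 3×28 = 84.
Optimal mix: 3×item 1 + 1×item 2 → weight 31, value 91.

$91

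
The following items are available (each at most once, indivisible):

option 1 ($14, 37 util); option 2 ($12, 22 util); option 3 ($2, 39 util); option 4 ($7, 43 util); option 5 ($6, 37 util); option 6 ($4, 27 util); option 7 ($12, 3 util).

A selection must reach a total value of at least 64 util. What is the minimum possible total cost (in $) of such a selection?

6

Subsets with value ≥ 64, sorted by total cost:
- option 3+option 6: cost 6, value 66
- option 3+option 5: cost 8, value 76
- option 3+option 4: cost 9, value 82
Minimum cost: 6 $.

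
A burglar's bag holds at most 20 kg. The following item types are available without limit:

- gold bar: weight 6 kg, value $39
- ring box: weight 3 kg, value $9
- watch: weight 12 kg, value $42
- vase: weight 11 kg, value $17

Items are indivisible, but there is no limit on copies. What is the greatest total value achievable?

Best value-per-unit is gold bar at 39/6, and filling with it alone uses weight 3×6=18. No mix of the others beats 3×39 = 117.

$117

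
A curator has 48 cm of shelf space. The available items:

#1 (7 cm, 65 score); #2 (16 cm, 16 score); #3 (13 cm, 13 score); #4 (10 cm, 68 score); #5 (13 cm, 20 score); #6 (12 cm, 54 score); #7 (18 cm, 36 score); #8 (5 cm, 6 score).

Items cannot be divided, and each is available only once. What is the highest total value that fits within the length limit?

Check high-value combinations within 48 cm:
- #1+#4+#6+#7: length 7+10+12+18=47, value 65+68+54+36=223
- #1+#4+#5+#6+#8: length 7+10+13+12+5=47, value 65+68+20+54+6=213
- #1+#4+#5+#6: length 7+10+13+12=42, value 65+68+20+54=207
- #1+#3+#4+#6+#8: length 7+13+10+12+5=47, value 65+13+68+54+6=206
- #1+#2+#4+#6: length 7+16+10+12=45, value 65+16+68+54=203
Best: 223 score.

223 score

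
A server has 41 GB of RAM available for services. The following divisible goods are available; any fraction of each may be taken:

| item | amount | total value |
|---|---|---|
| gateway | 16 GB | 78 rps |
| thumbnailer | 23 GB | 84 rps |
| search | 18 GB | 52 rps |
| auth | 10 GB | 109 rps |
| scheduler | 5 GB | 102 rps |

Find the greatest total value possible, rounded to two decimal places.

Take in order of value per unit:
- scheduler (102/5 per unit): all 5 → value 102, running total 102.00
- auth (109/10 per unit): all 10 → value 109, running total 211.00
- gateway (78/16 per unit): all 16 → value 78, running total 289.00
- thumbnailer (84/23 per unit): 10 of 23 → value 10×84/23 = 36.5217, running total 325.52
Total 325.52.

325.52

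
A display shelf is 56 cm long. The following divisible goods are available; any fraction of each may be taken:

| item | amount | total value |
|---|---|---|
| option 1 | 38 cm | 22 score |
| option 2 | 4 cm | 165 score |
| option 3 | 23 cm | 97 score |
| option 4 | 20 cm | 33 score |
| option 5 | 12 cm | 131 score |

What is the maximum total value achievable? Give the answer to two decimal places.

Take in order of value per unit:
- option 2 (165/4 per unit): all 4 → value 165, running total 165.00
- option 5 (131/12 per unit): all 12 → value 131, running total 296.00
- option 3 (97/23 per unit): all 23 → value 97, running total 393.00
- option 4 (33/20 per unit): 17 of 20 → value 17×33/20 = 28.0500, running total 421.05
Total 421.05.

421.05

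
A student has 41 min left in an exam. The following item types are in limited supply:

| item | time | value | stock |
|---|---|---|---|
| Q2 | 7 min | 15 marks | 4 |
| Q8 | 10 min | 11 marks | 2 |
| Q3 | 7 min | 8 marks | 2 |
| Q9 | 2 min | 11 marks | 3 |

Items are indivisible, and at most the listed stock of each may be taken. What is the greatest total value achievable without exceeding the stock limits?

Best selections within time 41 and stock limits:
- 4×Q2 + 1×Q3 + 3×Q9: time 41, value 101
- 3×Q2 + 2×Q3 + 3×Q9: time 41, value 94
- 4×Q2 + 3×Q9: time 34, value 93
- 4×Q2 + 1×Q3 + 2×Q9: time 39, value 90
Best: 101 marks.

101 marks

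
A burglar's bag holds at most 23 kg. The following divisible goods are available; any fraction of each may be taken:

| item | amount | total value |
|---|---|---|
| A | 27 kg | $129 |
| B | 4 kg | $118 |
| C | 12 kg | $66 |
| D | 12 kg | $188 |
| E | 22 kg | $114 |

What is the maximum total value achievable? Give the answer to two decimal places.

344.50

Take in order of value per unit:
- B (118/4 per unit): all 4 → value 118, running total 118.00
- D (188/12 per unit): all 12 → value 188, running total 306.00
- C (66/12 per unit): 7 of 12 → value 7×66/12 = 38.5000, running total 344.50
Total 344.50.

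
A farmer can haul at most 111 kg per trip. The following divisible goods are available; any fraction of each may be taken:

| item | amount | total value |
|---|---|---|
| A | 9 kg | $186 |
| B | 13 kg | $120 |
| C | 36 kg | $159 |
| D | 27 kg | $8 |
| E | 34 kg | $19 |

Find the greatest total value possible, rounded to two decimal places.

489.63

Take in order of value per unit:
- A (186/9 per unit): all 9 → value 186, running total 186.00
- B (120/13 per unit): all 13 → value 120, running total 306.00
- C (159/36 per unit): all 36 → value 159, running total 465.00
- E (19/34 per unit): all 34 → value 19, running total 484.00
- D (8/27 per unit): 19 of 27 → value 19×8/27 = 5.6296, running total 489.63
Total 489.63.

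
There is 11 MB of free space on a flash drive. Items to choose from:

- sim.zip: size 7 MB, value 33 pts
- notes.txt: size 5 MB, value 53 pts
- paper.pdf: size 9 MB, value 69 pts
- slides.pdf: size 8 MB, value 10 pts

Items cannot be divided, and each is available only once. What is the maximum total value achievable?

69 pts

Check high-value combinations within 11 MB:
- paper.pdf: size 9, value 69
- notes.txt: size 5, value 53
- sim.zip: size 7, value 33
Best: 69 pts.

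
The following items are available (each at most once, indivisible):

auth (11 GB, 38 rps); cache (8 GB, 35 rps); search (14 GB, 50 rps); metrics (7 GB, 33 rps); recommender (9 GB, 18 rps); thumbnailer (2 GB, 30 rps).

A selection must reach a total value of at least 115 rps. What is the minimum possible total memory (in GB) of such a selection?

24

Subsets with value ≥ 115, sorted by total memory:
- cache+search+thumbnailer: memory 24, value 115
- cache+metrics+recommender+thumbnailer: memory 26, value 116
- auth+search+thumbnailer: memory 27, value 118
Minimum memory: 24 GB.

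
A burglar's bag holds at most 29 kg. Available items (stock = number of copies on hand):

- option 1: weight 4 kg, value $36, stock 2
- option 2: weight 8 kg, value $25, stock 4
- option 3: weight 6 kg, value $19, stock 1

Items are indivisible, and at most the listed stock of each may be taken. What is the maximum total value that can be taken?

$122

Top feasible selections:
- 2×option 1 + 2×option 2: weight 24, value 122
- 2×option 1 + 1×option 2 + 1×option 3: weight 22, value 116
- 1×option 1 + 3×option 2: weight 28, value 111
Best: $122.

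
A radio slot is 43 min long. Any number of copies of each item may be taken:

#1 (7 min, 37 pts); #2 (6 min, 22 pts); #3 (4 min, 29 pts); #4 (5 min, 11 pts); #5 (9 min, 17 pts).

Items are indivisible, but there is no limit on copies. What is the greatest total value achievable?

Best value-per-unit is #3 at 29/4; filling with it alone gives 10×29 = 290.
Optimal mix: 1×#1 + 9×#3 → duration 43, value 298.

298 pts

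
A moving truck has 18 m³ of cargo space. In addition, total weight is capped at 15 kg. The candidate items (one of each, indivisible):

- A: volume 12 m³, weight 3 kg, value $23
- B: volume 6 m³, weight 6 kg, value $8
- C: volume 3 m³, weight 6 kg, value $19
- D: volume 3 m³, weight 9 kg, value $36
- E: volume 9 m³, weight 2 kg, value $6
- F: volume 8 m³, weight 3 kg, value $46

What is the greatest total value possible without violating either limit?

Feasible sets respecting both limits:
- D+F: volume 11, weight 12, value 82
- B+C+F: volume 17, weight 15, value 73
- C+F: volume 11, weight 9, value 65
- A+D: volume 15, weight 12, value 59
Best: $82.

$82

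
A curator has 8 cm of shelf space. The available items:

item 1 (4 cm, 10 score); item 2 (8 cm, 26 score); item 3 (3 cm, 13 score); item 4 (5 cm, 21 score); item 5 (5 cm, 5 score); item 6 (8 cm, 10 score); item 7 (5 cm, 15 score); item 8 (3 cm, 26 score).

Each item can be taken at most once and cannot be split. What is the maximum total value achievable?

This is a 0/1 knapsack; check combinations near the capacity.
- item 4+item 8: length 5+3=8, value 21+26=47
- item 7+item 8: length 5+3=8, value 15+26=41
- item 3+item 8: length 3+3=6, value 13+26=39
Best: 47 score.

47 score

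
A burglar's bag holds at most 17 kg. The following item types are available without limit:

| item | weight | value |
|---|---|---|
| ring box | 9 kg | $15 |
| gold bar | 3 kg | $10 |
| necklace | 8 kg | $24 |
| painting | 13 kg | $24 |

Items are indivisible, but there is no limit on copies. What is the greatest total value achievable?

$54

Best value-per-unit is gold bar at 10/3; filling with it alone gives 5×10 = 50.
Optimal mix: 3×gold bar + 1×necklace → weight 17, value 54.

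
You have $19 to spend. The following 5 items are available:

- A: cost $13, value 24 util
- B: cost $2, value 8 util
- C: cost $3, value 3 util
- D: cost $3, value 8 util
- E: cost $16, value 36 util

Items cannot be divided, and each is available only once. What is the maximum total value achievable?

Check high-value combinations within $19:
- B+E: cost 2+16=18, value 8+36=44
- D+E: cost 3+16=19, value 8+36=44
- A+B+D: cost 13+2+3=18, value 24+8+8=40
- C+E: cost 3+16=19, value 3+36=39
Best: 44 util.

44 util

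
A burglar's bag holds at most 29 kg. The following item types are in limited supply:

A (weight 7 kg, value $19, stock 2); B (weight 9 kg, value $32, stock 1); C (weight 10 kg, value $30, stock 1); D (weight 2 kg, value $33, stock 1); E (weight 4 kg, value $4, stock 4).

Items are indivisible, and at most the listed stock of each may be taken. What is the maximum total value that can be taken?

Top feasible selections:
- 1×A + 1×B + 1×C + 1×D: weight 28, value 114
- 2×A + 1×B + 1×D + 1×E: weight 29, value 107
- 2×A + 1×B + 1×D: weight 25, value 103
- 1×B + 1×C + 1×D + 2×E: weight 29, value 103
Best: $114.

$114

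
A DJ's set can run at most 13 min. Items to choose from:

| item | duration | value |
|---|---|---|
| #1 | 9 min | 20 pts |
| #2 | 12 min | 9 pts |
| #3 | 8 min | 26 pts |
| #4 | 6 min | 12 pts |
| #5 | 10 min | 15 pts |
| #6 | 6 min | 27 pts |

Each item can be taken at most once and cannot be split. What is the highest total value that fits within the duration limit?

39 pts

This is a 0/1 knapsack; check combinations near the capacity.
- #4+#6: duration 6+6=12, value 12+27=39
- #6: duration 6, value 27
- #3: duration 8, value 26
- #1: duration 9, value 20
Best: 39 pts.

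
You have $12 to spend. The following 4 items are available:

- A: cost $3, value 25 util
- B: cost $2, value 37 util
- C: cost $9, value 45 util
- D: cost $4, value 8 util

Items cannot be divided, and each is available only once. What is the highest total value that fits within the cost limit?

82 util

This is a 0/1 knapsack; check combinations near the capacity.
- B+C: cost 2+9=11, value 37+45=82
- A+B+D: cost 3+2+4=9, value 25+37+8=70
- A+C: cost 3+9=12, value 25+45=70
- A+B: cost 3+2=5, value 25+37=62
Best: 82 util.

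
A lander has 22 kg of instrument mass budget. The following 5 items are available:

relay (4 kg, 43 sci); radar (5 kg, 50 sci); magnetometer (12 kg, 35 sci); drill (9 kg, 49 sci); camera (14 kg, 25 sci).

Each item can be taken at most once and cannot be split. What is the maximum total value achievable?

142 sci

Check high-value combinations within 22 kg:
- relay+radar+drill: mass 4+5+9=18, value 43+50+49=142
- relay+radar+magnetometer: mass 4+5+12=21, value 43+50+35=128
- radar+drill: mass 5+9=14, value 50+49=99
- relay+radar: mass 4+5=9, value 43+50=93
Best: 142 sci.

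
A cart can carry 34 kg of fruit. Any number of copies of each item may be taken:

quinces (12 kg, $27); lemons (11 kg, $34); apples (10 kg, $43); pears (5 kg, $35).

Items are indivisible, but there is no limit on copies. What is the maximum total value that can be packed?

Best value-per-unit is pears at 35/5, and filling with it alone uses weight 6×5=30. No mix of the others beats 6×35 = 210.

$210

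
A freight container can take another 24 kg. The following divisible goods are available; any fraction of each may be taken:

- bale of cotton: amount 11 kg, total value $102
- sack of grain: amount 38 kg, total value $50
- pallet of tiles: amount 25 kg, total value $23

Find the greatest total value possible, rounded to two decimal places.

119.11

Take in order of value per unit:
- bale of cotton (102/11 per unit): all 11 → value 102, running total 102.00
- sack of grain (50/38 per unit): 13 of 38 → value 13×50/38 = 17.1053, running total 119.11
Total 119.11.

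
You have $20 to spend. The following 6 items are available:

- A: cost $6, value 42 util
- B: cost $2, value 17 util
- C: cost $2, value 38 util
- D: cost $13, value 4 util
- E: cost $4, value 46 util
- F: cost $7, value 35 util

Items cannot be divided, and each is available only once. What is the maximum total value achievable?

Check high-value combinations within $20:
- A+C+E+F: cost 6+2+4+7=19, value 42+38+46+35=161
- A+B+C+E: cost 6+2+2+4=14, value 42+17+38+46=143
- A+B+E+F: cost 6+2+4+7=19, value 42+17+46+35=140
- B+C+E+F: cost 2+2+4+7=15, value 17+38+46+35=136
- A+B+C+F: cost 6+2+2+7=17, value 42+17+38+35=132
Best: 161 util.

161 util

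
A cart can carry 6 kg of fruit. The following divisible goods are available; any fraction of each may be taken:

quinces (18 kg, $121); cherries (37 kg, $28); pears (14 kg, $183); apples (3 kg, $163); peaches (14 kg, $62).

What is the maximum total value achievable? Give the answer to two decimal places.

Take in order of value per unit:
- apples (163/3 per unit): all 3 → value 163, running total 163.00
- pears (183/14 per unit): 3 of 14 → value 3×183/14 = 39.2143, running total 202.21
Total 202.21.

202.21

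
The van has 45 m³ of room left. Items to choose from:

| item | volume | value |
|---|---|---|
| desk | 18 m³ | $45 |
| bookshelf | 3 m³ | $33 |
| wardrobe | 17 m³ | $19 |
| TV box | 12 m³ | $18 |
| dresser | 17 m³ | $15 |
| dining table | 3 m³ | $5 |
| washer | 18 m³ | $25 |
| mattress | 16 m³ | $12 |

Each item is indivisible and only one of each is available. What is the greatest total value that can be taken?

$108

This is a 0/1 knapsack; check combinations near the capacity.
- desk+bookshelf+dining table+washer: volume 18+3+3+18=42, value 45+33+5+25=108
- desk+bookshelf+washer: volume 18+3+18=39, value 45+33+25=103
- desk+bookshelf+wardrobe+dining table: volume 18+3+17+3=41, value 45+33+19+5=102
- desk+bookshelf+TV box+dining table: volume 18+3+12+3=36, value 45+33+18+5=101
Best: $108.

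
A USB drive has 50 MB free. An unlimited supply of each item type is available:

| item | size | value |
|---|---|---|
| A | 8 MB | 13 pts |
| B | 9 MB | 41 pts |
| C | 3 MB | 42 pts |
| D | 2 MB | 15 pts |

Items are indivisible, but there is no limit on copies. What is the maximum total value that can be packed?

687 pts

Best value-per-unit is C at 42/3; filling with it alone gives 16×42 = 672.
Optimal mix: 16×C + 1×D → size 50, value 687.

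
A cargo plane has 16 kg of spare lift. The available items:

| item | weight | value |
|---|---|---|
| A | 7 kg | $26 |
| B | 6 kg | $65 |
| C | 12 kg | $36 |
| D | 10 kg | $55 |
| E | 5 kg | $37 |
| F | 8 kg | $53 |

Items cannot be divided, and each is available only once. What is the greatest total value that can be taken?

$120

Check high-value combinations within 16 kg:
- B+D: weight 6+10=16, value 65+55=120
- B+F: weight 6+8=14, value 65+53=118
- B+E: weight 6+5=11, value 65+37=102
- D+E: weight 10+5=15, value 55+37=92
- A+B: weight 7+6=13, value 26+65=91
Best: $120.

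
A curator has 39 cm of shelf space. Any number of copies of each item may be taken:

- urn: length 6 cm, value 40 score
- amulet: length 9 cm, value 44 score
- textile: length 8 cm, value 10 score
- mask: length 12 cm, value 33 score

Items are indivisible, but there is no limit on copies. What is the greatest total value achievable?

244 score

Best value-per-unit is urn at 40/6; filling with it alone gives 6×40 = 240.
Optimal mix: 5×urn + 1×amulet → length 39, value 244.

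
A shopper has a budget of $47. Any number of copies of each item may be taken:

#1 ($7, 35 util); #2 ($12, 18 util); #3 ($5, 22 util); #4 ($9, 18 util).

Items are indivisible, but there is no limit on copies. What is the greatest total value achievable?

232 util

Best value-per-unit is #1 at 35/7; filling with it alone gives 6×35 = 210.
Optimal mix: 6×#1 + 1×#3 → cost 47, value 232.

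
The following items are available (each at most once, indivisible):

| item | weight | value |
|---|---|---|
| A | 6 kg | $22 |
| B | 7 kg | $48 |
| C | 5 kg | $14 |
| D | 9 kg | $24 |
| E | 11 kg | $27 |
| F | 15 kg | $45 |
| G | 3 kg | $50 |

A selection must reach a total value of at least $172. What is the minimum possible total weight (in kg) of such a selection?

Subsets with value ≥ 172, sorted by total weight:
- A+B+C+F+G: weight 36, value 179
- B+C+D+F+G: weight 39, value 181
- A+B+D+F+G: weight 40, value 189
Minimum weight: 36 kg.

36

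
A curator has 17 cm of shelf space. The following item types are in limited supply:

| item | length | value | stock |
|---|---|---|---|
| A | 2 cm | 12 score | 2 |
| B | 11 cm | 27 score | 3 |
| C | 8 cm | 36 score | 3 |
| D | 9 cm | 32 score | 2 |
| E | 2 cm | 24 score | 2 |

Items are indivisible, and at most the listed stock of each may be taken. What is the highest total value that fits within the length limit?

108 score

Best selections within length 17 and stock limits:
- 2×A + 1×C + 2×E: length 16, value 108
- 2×A + 1×D + 2×E: length 17, value 104
- 1×A + 1×C + 2×E: length 14, value 96
- 1×A + 1×D + 2×E: length 15, value 92
Best: 108 score.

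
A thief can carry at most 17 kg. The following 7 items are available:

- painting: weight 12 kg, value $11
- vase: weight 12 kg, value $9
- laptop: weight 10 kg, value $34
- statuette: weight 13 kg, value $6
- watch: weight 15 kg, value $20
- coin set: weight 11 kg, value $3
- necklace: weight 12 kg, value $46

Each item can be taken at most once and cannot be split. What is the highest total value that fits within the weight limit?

Check high-value combinations within 17 kg:
- necklace: weight 12, value 46
- laptop: weight 10, value 34
- watch: weight 15, value 20
Best: $46.

$46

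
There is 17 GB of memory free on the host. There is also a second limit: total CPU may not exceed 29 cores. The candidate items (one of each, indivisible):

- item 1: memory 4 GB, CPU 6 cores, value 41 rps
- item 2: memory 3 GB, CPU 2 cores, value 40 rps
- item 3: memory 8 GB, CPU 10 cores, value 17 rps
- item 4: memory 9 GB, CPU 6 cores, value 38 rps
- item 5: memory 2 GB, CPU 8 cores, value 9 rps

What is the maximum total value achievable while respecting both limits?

119 rps

Feasible sets respecting both limits:
- item 1+item 2+item 4: memory 16, CPU 14, value 119
- item 1+item 2+item 3+item 5: memory 17, CPU 26, value 107
- item 1+item 2+item 3: memory 15, CPU 18, value 98
Best: 119 rps.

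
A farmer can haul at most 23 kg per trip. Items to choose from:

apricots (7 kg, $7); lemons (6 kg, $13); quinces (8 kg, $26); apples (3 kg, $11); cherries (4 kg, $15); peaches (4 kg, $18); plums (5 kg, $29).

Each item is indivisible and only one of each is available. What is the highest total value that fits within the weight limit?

Check high-value combinations within 23 kg:
- quinces+cherries+peaches+plums: weight 8+4+4+5=21, value 26+15+18+29=88
- lemons+apples+cherries+peaches+plums: weight 6+3+4+4+5=22, value 13+11+15+18+29=86
- lemons+quinces+peaches+plums: weight 6+8+4+5=23, value 13+26+18+29=86
- quinces+apples+peaches+plums: weight 8+3+4+5=20, value 26+11+18+29=84
- lemons+quinces+cherries+plums: weight 6+8+4+5=23, value 13+26+15+29=83
Best: $88.

$88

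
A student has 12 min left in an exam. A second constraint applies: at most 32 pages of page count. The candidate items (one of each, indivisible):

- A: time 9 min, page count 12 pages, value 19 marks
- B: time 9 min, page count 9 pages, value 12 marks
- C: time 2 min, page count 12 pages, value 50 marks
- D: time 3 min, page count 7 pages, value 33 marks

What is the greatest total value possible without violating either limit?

Feasible sets respecting both limits:
- C+D: time 5, page count 19, value 83
- A+C: time 11, page count 24, value 69
- B+C: time 11, page count 21, value 62
- A+D: time 12, page count 19, value 52
Best: 83 marks.

83 marks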